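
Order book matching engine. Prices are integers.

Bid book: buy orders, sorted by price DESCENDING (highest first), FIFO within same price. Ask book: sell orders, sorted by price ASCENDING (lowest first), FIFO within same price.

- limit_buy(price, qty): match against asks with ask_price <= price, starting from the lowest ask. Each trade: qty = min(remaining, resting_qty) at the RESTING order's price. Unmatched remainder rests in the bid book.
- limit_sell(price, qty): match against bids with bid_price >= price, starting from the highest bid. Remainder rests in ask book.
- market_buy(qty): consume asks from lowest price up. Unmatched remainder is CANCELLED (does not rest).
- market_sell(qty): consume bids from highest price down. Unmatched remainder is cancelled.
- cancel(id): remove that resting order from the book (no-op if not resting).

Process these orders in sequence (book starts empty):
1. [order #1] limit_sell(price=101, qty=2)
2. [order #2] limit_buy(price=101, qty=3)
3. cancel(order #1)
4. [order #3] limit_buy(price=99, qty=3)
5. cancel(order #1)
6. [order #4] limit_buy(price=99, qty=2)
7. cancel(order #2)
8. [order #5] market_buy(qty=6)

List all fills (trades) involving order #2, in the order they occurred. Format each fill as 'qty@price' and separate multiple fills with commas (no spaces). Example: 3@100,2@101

Answer: 2@101

Derivation:
After op 1 [order #1] limit_sell(price=101, qty=2): fills=none; bids=[-] asks=[#1:2@101]
After op 2 [order #2] limit_buy(price=101, qty=3): fills=#2x#1:2@101; bids=[#2:1@101] asks=[-]
After op 3 cancel(order #1): fills=none; bids=[#2:1@101] asks=[-]
After op 4 [order #3] limit_buy(price=99, qty=3): fills=none; bids=[#2:1@101 #3:3@99] asks=[-]
After op 5 cancel(order #1): fills=none; bids=[#2:1@101 #3:3@99] asks=[-]
After op 6 [order #4] limit_buy(price=99, qty=2): fills=none; bids=[#2:1@101 #3:3@99 #4:2@99] asks=[-]
After op 7 cancel(order #2): fills=none; bids=[#3:3@99 #4:2@99] asks=[-]
After op 8 [order #5] market_buy(qty=6): fills=none; bids=[#3:3@99 #4:2@99] asks=[-]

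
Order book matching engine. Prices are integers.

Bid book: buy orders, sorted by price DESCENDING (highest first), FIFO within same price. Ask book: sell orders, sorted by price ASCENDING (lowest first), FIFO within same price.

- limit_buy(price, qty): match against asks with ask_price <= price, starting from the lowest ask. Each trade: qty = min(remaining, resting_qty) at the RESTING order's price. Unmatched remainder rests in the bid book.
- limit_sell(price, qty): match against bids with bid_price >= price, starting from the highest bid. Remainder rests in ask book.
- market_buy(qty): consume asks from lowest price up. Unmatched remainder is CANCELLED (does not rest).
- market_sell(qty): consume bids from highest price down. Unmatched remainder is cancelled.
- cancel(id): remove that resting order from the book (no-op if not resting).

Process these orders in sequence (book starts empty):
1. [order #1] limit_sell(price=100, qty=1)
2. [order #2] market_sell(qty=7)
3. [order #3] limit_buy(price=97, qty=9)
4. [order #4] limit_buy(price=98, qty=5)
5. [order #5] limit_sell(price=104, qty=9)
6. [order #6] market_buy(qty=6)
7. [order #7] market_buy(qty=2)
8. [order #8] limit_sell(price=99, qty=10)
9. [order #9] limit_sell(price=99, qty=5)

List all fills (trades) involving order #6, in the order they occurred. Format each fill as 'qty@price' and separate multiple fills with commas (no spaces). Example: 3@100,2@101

After op 1 [order #1] limit_sell(price=100, qty=1): fills=none; bids=[-] asks=[#1:1@100]
After op 2 [order #2] market_sell(qty=7): fills=none; bids=[-] asks=[#1:1@100]
After op 3 [order #3] limit_buy(price=97, qty=9): fills=none; bids=[#3:9@97] asks=[#1:1@100]
After op 4 [order #4] limit_buy(price=98, qty=5): fills=none; bids=[#4:5@98 #3:9@97] asks=[#1:1@100]
After op 5 [order #5] limit_sell(price=104, qty=9): fills=none; bids=[#4:5@98 #3:9@97] asks=[#1:1@100 #5:9@104]
After op 6 [order #6] market_buy(qty=6): fills=#6x#1:1@100 #6x#5:5@104; bids=[#4:5@98 #3:9@97] asks=[#5:4@104]
After op 7 [order #7] market_buy(qty=2): fills=#7x#5:2@104; bids=[#4:5@98 #3:9@97] asks=[#5:2@104]
After op 8 [order #8] limit_sell(price=99, qty=10): fills=none; bids=[#4:5@98 #3:9@97] asks=[#8:10@99 #5:2@104]
After op 9 [order #9] limit_sell(price=99, qty=5): fills=none; bids=[#4:5@98 #3:9@97] asks=[#8:10@99 #9:5@99 #5:2@104]

Answer: 1@100,5@104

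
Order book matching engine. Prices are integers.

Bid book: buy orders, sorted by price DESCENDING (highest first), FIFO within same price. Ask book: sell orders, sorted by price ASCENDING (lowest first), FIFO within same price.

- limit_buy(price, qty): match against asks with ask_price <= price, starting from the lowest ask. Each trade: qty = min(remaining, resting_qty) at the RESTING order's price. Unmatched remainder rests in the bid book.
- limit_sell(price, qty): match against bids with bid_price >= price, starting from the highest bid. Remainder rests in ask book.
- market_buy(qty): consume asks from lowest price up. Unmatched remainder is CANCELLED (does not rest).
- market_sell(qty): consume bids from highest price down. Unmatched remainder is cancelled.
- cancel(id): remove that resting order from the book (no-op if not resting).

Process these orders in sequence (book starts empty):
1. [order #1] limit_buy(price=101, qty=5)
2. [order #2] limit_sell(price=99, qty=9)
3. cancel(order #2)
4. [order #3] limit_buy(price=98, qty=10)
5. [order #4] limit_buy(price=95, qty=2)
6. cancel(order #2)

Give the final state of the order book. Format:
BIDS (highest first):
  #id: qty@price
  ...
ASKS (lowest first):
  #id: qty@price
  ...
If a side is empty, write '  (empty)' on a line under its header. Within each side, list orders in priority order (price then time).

Answer: BIDS (highest first):
  #3: 10@98
  #4: 2@95
ASKS (lowest first):
  (empty)

Derivation:
After op 1 [order #1] limit_buy(price=101, qty=5): fills=none; bids=[#1:5@101] asks=[-]
After op 2 [order #2] limit_sell(price=99, qty=9): fills=#1x#2:5@101; bids=[-] asks=[#2:4@99]
After op 3 cancel(order #2): fills=none; bids=[-] asks=[-]
After op 4 [order #3] limit_buy(price=98, qty=10): fills=none; bids=[#3:10@98] asks=[-]
After op 5 [order #4] limit_buy(price=95, qty=2): fills=none; bids=[#3:10@98 #4:2@95] asks=[-]
After op 6 cancel(order #2): fills=none; bids=[#3:10@98 #4:2@95] asks=[-]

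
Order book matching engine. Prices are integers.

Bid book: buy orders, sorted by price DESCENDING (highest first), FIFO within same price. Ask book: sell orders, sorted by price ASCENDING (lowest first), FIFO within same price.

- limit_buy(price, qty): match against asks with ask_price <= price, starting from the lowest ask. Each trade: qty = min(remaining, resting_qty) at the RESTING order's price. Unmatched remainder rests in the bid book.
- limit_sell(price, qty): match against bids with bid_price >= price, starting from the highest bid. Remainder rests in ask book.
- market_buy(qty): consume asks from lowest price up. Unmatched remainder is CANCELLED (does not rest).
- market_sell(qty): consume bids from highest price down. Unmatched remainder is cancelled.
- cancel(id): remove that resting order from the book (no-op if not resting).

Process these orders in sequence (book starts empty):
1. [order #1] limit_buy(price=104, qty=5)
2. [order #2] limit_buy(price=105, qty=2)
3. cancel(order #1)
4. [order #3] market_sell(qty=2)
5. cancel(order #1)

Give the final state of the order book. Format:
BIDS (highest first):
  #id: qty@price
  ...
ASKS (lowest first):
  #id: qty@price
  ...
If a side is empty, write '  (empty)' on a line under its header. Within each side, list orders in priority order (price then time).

After op 1 [order #1] limit_buy(price=104, qty=5): fills=none; bids=[#1:5@104] asks=[-]
After op 2 [order #2] limit_buy(price=105, qty=2): fills=none; bids=[#2:2@105 #1:5@104] asks=[-]
After op 3 cancel(order #1): fills=none; bids=[#2:2@105] asks=[-]
After op 4 [order #3] market_sell(qty=2): fills=#2x#3:2@105; bids=[-] asks=[-]
After op 5 cancel(order #1): fills=none; bids=[-] asks=[-]

Answer: BIDS (highest first):
  (empty)
ASKS (lowest first):
  (empty)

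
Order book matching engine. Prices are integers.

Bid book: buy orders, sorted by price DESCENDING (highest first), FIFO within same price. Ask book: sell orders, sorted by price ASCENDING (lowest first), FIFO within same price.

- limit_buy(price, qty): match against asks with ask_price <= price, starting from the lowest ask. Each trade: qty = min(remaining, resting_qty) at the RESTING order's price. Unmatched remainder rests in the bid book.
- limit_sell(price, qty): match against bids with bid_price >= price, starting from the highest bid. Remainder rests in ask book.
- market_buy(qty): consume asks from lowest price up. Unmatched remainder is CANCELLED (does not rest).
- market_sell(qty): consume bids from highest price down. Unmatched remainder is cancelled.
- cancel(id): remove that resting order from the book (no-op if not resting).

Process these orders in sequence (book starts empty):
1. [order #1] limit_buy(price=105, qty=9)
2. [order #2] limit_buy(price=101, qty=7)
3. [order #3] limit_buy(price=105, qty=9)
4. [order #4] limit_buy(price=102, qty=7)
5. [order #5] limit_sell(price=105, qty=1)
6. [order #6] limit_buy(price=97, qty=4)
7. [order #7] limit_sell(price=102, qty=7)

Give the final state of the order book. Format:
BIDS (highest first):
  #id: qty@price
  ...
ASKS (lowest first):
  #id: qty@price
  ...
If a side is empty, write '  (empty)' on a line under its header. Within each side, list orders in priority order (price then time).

Answer: BIDS (highest first):
  #1: 1@105
  #3: 9@105
  #4: 7@102
  #2: 7@101
  #6: 4@97
ASKS (lowest first):
  (empty)

Derivation:
After op 1 [order #1] limit_buy(price=105, qty=9): fills=none; bids=[#1:9@105] asks=[-]
After op 2 [order #2] limit_buy(price=101, qty=7): fills=none; bids=[#1:9@105 #2:7@101] asks=[-]
After op 3 [order #3] limit_buy(price=105, qty=9): fills=none; bids=[#1:9@105 #3:9@105 #2:7@101] asks=[-]
After op 4 [order #4] limit_buy(price=102, qty=7): fills=none; bids=[#1:9@105 #3:9@105 #4:7@102 #2:7@101] asks=[-]
After op 5 [order #5] limit_sell(price=105, qty=1): fills=#1x#5:1@105; bids=[#1:8@105 #3:9@105 #4:7@102 #2:7@101] asks=[-]
After op 6 [order #6] limit_buy(price=97, qty=4): fills=none; bids=[#1:8@105 #3:9@105 #4:7@102 #2:7@101 #6:4@97] asks=[-]
After op 7 [order #7] limit_sell(price=102, qty=7): fills=#1x#7:7@105; bids=[#1:1@105 #3:9@105 #4:7@102 #2:7@101 #6:4@97] asks=[-]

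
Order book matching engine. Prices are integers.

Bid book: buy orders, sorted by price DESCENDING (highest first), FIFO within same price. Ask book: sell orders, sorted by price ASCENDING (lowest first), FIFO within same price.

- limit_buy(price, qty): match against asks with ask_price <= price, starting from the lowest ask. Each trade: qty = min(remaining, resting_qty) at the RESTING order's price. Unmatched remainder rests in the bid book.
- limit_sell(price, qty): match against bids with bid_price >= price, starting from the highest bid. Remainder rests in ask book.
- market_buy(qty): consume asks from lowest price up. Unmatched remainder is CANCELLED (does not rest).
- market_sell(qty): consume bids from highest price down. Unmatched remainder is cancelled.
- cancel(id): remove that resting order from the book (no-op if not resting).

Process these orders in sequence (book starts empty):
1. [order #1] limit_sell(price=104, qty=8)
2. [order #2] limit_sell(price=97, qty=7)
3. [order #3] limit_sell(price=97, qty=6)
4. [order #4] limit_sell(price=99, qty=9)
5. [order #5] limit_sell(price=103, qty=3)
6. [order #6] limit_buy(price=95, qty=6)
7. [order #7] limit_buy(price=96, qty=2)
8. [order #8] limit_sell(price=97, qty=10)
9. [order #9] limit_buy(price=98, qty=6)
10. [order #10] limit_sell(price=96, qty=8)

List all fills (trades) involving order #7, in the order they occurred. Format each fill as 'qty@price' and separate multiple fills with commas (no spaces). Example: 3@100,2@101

Answer: 2@96

Derivation:
After op 1 [order #1] limit_sell(price=104, qty=8): fills=none; bids=[-] asks=[#1:8@104]
After op 2 [order #2] limit_sell(price=97, qty=7): fills=none; bids=[-] asks=[#2:7@97 #1:8@104]
After op 3 [order #3] limit_sell(price=97, qty=6): fills=none; bids=[-] asks=[#2:7@97 #3:6@97 #1:8@104]
After op 4 [order #4] limit_sell(price=99, qty=9): fills=none; bids=[-] asks=[#2:7@97 #3:6@97 #4:9@99 #1:8@104]
After op 5 [order #5] limit_sell(price=103, qty=3): fills=none; bids=[-] asks=[#2:7@97 #3:6@97 #4:9@99 #5:3@103 #1:8@104]
After op 6 [order #6] limit_buy(price=95, qty=6): fills=none; bids=[#6:6@95] asks=[#2:7@97 #3:6@97 #4:9@99 #5:3@103 #1:8@104]
After op 7 [order #7] limit_buy(price=96, qty=2): fills=none; bids=[#7:2@96 #6:6@95] asks=[#2:7@97 #3:6@97 #4:9@99 #5:3@103 #1:8@104]
After op 8 [order #8] limit_sell(price=97, qty=10): fills=none; bids=[#7:2@96 #6:6@95] asks=[#2:7@97 #3:6@97 #8:10@97 #4:9@99 #5:3@103 #1:8@104]
After op 9 [order #9] limit_buy(price=98, qty=6): fills=#9x#2:6@97; bids=[#7:2@96 #6:6@95] asks=[#2:1@97 #3:6@97 #8:10@97 #4:9@99 #5:3@103 #1:8@104]
After op 10 [order #10] limit_sell(price=96, qty=8): fills=#7x#10:2@96; bids=[#6:6@95] asks=[#10:6@96 #2:1@97 #3:6@97 #8:10@97 #4:9@99 #5:3@103 #1:8@104]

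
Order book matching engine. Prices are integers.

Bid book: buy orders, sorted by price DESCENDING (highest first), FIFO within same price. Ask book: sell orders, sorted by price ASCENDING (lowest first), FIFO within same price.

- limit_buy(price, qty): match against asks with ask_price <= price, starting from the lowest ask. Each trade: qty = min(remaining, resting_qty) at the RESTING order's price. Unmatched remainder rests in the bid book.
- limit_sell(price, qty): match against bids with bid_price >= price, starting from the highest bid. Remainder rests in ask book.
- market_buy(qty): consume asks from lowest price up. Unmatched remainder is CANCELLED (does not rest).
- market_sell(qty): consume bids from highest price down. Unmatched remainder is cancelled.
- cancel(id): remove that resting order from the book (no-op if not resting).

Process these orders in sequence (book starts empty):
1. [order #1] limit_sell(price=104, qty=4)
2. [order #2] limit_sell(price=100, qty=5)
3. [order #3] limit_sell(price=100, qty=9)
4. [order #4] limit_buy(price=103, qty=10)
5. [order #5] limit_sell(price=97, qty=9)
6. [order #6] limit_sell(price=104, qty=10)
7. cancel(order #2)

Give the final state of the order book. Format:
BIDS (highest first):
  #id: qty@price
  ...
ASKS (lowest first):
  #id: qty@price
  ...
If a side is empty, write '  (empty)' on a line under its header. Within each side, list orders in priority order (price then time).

After op 1 [order #1] limit_sell(price=104, qty=4): fills=none; bids=[-] asks=[#1:4@104]
After op 2 [order #2] limit_sell(price=100, qty=5): fills=none; bids=[-] asks=[#2:5@100 #1:4@104]
After op 3 [order #3] limit_sell(price=100, qty=9): fills=none; bids=[-] asks=[#2:5@100 #3:9@100 #1:4@104]
After op 4 [order #4] limit_buy(price=103, qty=10): fills=#4x#2:5@100 #4x#3:5@100; bids=[-] asks=[#3:4@100 #1:4@104]
After op 5 [order #5] limit_sell(price=97, qty=9): fills=none; bids=[-] asks=[#5:9@97 #3:4@100 #1:4@104]
After op 6 [order #6] limit_sell(price=104, qty=10): fills=none; bids=[-] asks=[#5:9@97 #3:4@100 #1:4@104 #6:10@104]
After op 7 cancel(order #2): fills=none; bids=[-] asks=[#5:9@97 #3:4@100 #1:4@104 #6:10@104]

Answer: BIDS (highest first):
  (empty)
ASKS (lowest first):
  #5: 9@97
  #3: 4@100
  #1: 4@104
  #6: 10@104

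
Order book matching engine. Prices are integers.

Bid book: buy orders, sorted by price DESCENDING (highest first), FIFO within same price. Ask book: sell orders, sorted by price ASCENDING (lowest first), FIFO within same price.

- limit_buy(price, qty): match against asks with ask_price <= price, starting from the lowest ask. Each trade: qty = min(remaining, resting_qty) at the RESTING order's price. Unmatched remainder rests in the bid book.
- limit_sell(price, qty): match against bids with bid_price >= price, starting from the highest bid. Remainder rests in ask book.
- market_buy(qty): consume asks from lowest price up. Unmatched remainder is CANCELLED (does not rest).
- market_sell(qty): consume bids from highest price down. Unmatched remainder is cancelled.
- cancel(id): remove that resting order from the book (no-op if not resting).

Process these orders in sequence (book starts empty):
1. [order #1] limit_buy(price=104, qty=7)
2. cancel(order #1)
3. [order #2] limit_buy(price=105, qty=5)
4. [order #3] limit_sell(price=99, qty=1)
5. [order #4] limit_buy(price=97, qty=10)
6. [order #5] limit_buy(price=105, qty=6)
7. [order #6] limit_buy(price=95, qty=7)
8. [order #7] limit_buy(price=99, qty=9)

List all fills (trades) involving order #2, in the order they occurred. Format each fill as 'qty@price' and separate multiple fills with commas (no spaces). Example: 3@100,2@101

Answer: 1@105

Derivation:
After op 1 [order #1] limit_buy(price=104, qty=7): fills=none; bids=[#1:7@104] asks=[-]
After op 2 cancel(order #1): fills=none; bids=[-] asks=[-]
After op 3 [order #2] limit_buy(price=105, qty=5): fills=none; bids=[#2:5@105] asks=[-]
After op 4 [order #3] limit_sell(price=99, qty=1): fills=#2x#3:1@105; bids=[#2:4@105] asks=[-]
After op 5 [order #4] limit_buy(price=97, qty=10): fills=none; bids=[#2:4@105 #4:10@97] asks=[-]
After op 6 [order #5] limit_buy(price=105, qty=6): fills=none; bids=[#2:4@105 #5:6@105 #4:10@97] asks=[-]
After op 7 [order #6] limit_buy(price=95, qty=7): fills=none; bids=[#2:4@105 #5:6@105 #4:10@97 #6:7@95] asks=[-]
After op 8 [order #7] limit_buy(price=99, qty=9): fills=none; bids=[#2:4@105 #5:6@105 #7:9@99 #4:10@97 #6:7@95] asks=[-]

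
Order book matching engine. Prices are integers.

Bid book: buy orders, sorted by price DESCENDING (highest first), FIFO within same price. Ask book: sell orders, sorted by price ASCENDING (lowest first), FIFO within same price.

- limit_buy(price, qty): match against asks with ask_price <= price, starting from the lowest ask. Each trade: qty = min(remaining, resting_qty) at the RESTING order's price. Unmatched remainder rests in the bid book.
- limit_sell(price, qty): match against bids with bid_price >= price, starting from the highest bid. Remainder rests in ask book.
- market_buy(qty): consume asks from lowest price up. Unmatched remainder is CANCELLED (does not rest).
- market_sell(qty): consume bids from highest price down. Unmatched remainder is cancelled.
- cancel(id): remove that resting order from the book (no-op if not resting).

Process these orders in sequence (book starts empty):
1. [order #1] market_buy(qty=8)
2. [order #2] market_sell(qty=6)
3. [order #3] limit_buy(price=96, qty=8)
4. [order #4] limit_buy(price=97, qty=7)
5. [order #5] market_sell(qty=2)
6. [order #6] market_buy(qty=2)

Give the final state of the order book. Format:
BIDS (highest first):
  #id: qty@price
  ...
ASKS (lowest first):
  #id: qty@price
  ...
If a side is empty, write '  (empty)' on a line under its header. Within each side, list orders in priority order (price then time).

Answer: BIDS (highest first):
  #4: 5@97
  #3: 8@96
ASKS (lowest first):
  (empty)

Derivation:
After op 1 [order #1] market_buy(qty=8): fills=none; bids=[-] asks=[-]
After op 2 [order #2] market_sell(qty=6): fills=none; bids=[-] asks=[-]
After op 3 [order #3] limit_buy(price=96, qty=8): fills=none; bids=[#3:8@96] asks=[-]
After op 4 [order #4] limit_buy(price=97, qty=7): fills=none; bids=[#4:7@97 #3:8@96] asks=[-]
After op 5 [order #5] market_sell(qty=2): fills=#4x#5:2@97; bids=[#4:5@97 #3:8@96] asks=[-]
After op 6 [order #6] market_buy(qty=2): fills=none; bids=[#4:5@97 #3:8@96] asks=[-]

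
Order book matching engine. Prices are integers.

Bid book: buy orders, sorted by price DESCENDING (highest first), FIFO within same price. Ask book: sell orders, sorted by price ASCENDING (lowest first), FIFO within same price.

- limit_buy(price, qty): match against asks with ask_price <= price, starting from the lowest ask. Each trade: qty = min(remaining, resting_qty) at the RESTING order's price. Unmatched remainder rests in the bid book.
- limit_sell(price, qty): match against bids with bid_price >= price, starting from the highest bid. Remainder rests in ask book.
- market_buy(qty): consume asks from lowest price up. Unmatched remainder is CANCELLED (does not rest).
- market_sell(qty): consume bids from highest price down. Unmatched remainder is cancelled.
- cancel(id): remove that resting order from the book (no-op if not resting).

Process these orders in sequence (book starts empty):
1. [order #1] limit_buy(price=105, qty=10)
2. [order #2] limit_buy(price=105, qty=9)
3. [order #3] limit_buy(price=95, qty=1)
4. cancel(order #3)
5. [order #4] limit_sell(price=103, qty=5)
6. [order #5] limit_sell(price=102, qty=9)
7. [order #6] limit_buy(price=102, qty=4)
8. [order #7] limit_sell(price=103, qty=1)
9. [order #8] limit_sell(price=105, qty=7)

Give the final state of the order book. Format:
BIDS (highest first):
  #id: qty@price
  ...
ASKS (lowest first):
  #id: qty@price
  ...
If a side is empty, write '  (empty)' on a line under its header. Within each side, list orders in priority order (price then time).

Answer: BIDS (highest first):
  #6: 4@102
ASKS (lowest first):
  #8: 3@105

Derivation:
After op 1 [order #1] limit_buy(price=105, qty=10): fills=none; bids=[#1:10@105] asks=[-]
After op 2 [order #2] limit_buy(price=105, qty=9): fills=none; bids=[#1:10@105 #2:9@105] asks=[-]
After op 3 [order #3] limit_buy(price=95, qty=1): fills=none; bids=[#1:10@105 #2:9@105 #3:1@95] asks=[-]
After op 4 cancel(order #3): fills=none; bids=[#1:10@105 #2:9@105] asks=[-]
After op 5 [order #4] limit_sell(price=103, qty=5): fills=#1x#4:5@105; bids=[#1:5@105 #2:9@105] asks=[-]
After op 6 [order #5] limit_sell(price=102, qty=9): fills=#1x#5:5@105 #2x#5:4@105; bids=[#2:5@105] asks=[-]
After op 7 [order #6] limit_buy(price=102, qty=4): fills=none; bids=[#2:5@105 #6:4@102] asks=[-]
After op 8 [order #7] limit_sell(price=103, qty=1): fills=#2x#7:1@105; bids=[#2:4@105 #6:4@102] asks=[-]
After op 9 [order #8] limit_sell(price=105, qty=7): fills=#2x#8:4@105; bids=[#6:4@102] asks=[#8:3@105]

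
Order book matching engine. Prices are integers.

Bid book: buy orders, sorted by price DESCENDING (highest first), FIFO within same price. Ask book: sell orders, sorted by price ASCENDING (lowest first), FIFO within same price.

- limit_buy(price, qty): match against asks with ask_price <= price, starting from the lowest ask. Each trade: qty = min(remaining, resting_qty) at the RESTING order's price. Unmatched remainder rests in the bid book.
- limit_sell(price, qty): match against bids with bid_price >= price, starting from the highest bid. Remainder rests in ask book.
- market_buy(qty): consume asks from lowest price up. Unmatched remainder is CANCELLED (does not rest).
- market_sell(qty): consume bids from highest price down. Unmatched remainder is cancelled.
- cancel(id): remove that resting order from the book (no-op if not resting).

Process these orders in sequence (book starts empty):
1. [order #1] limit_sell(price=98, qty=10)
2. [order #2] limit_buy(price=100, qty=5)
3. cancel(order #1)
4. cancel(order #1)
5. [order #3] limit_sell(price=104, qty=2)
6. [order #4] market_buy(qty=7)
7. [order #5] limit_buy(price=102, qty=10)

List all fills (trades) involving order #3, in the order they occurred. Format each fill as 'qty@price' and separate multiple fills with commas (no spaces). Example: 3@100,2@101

After op 1 [order #1] limit_sell(price=98, qty=10): fills=none; bids=[-] asks=[#1:10@98]
After op 2 [order #2] limit_buy(price=100, qty=5): fills=#2x#1:5@98; bids=[-] asks=[#1:5@98]
After op 3 cancel(order #1): fills=none; bids=[-] asks=[-]
After op 4 cancel(order #1): fills=none; bids=[-] asks=[-]
After op 5 [order #3] limit_sell(price=104, qty=2): fills=none; bids=[-] asks=[#3:2@104]
After op 6 [order #4] market_buy(qty=7): fills=#4x#3:2@104; bids=[-] asks=[-]
After op 7 [order #5] limit_buy(price=102, qty=10): fills=none; bids=[#5:10@102] asks=[-]

Answer: 2@104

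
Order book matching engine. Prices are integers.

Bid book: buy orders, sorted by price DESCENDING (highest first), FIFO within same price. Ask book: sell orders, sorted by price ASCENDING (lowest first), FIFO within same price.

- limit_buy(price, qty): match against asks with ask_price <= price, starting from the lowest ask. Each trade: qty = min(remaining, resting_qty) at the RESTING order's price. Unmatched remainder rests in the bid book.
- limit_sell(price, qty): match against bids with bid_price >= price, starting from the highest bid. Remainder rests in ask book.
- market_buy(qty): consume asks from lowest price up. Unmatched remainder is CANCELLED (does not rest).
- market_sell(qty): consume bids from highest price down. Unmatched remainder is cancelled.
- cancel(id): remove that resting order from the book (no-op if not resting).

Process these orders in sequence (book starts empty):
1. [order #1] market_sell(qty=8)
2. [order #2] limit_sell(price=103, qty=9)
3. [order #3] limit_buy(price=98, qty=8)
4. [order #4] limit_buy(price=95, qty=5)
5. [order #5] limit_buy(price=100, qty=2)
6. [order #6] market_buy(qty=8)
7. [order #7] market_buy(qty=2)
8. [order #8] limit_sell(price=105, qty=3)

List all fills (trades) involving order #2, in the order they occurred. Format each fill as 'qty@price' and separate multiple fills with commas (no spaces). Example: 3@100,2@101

Answer: 8@103,1@103

Derivation:
After op 1 [order #1] market_sell(qty=8): fills=none; bids=[-] asks=[-]
After op 2 [order #2] limit_sell(price=103, qty=9): fills=none; bids=[-] asks=[#2:9@103]
After op 3 [order #3] limit_buy(price=98, qty=8): fills=none; bids=[#3:8@98] asks=[#2:9@103]
After op 4 [order #4] limit_buy(price=95, qty=5): fills=none; bids=[#3:8@98 #4:5@95] asks=[#2:9@103]
After op 5 [order #5] limit_buy(price=100, qty=2): fills=none; bids=[#5:2@100 #3:8@98 #4:5@95] asks=[#2:9@103]
After op 6 [order #6] market_buy(qty=8): fills=#6x#2:8@103; bids=[#5:2@100 #3:8@98 #4:5@95] asks=[#2:1@103]
After op 7 [order #7] market_buy(qty=2): fills=#7x#2:1@103; bids=[#5:2@100 #3:8@98 #4:5@95] asks=[-]
After op 8 [order #8] limit_sell(price=105, qty=3): fills=none; bids=[#5:2@100 #3:8@98 #4:5@95] asks=[#8:3@105]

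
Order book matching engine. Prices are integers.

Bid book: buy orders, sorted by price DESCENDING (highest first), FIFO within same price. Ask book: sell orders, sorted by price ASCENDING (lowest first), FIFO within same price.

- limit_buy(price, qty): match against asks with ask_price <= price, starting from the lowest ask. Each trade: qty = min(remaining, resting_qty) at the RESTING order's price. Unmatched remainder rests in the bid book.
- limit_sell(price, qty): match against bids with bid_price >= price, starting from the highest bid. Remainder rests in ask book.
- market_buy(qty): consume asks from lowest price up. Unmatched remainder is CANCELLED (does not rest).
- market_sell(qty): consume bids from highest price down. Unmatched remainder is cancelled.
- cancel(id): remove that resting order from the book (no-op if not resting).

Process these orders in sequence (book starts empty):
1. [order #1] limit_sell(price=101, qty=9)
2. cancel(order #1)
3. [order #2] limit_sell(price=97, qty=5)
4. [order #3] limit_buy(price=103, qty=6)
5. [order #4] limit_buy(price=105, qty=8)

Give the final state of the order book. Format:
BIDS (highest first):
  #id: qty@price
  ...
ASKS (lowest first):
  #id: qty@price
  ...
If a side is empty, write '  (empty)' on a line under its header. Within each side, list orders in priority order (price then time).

After op 1 [order #1] limit_sell(price=101, qty=9): fills=none; bids=[-] asks=[#1:9@101]
After op 2 cancel(order #1): fills=none; bids=[-] asks=[-]
After op 3 [order #2] limit_sell(price=97, qty=5): fills=none; bids=[-] asks=[#2:5@97]
After op 4 [order #3] limit_buy(price=103, qty=6): fills=#3x#2:5@97; bids=[#3:1@103] asks=[-]
After op 5 [order #4] limit_buy(price=105, qty=8): fills=none; bids=[#4:8@105 #3:1@103] asks=[-]

Answer: BIDS (highest first):
  #4: 8@105
  #3: 1@103
ASKS (lowest first):
  (empty)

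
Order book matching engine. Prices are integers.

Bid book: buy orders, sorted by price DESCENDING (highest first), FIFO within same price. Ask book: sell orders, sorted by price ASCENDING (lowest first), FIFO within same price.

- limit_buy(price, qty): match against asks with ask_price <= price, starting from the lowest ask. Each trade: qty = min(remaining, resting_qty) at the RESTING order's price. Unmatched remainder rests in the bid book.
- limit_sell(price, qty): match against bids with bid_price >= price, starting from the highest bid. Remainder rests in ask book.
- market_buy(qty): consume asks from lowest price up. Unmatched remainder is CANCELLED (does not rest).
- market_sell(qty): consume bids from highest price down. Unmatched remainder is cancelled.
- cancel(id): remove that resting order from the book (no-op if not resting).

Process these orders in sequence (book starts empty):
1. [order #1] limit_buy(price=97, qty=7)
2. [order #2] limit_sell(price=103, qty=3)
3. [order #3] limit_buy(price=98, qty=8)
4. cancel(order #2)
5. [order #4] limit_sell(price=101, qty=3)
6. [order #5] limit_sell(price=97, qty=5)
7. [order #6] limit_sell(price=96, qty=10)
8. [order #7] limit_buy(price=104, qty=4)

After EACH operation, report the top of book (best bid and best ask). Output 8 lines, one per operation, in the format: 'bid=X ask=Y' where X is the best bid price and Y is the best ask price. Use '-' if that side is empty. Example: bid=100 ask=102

After op 1 [order #1] limit_buy(price=97, qty=7): fills=none; bids=[#1:7@97] asks=[-]
After op 2 [order #2] limit_sell(price=103, qty=3): fills=none; bids=[#1:7@97] asks=[#2:3@103]
After op 3 [order #3] limit_buy(price=98, qty=8): fills=none; bids=[#3:8@98 #1:7@97] asks=[#2:3@103]
After op 4 cancel(order #2): fills=none; bids=[#3:8@98 #1:7@97] asks=[-]
After op 5 [order #4] limit_sell(price=101, qty=3): fills=none; bids=[#3:8@98 #1:7@97] asks=[#4:3@101]
After op 6 [order #5] limit_sell(price=97, qty=5): fills=#3x#5:5@98; bids=[#3:3@98 #1:7@97] asks=[#4:3@101]
After op 7 [order #6] limit_sell(price=96, qty=10): fills=#3x#6:3@98 #1x#6:7@97; bids=[-] asks=[#4:3@101]
After op 8 [order #7] limit_buy(price=104, qty=4): fills=#7x#4:3@101; bids=[#7:1@104] asks=[-]

Answer: bid=97 ask=-
bid=97 ask=103
bid=98 ask=103
bid=98 ask=-
bid=98 ask=101
bid=98 ask=101
bid=- ask=101
bid=104 ask=-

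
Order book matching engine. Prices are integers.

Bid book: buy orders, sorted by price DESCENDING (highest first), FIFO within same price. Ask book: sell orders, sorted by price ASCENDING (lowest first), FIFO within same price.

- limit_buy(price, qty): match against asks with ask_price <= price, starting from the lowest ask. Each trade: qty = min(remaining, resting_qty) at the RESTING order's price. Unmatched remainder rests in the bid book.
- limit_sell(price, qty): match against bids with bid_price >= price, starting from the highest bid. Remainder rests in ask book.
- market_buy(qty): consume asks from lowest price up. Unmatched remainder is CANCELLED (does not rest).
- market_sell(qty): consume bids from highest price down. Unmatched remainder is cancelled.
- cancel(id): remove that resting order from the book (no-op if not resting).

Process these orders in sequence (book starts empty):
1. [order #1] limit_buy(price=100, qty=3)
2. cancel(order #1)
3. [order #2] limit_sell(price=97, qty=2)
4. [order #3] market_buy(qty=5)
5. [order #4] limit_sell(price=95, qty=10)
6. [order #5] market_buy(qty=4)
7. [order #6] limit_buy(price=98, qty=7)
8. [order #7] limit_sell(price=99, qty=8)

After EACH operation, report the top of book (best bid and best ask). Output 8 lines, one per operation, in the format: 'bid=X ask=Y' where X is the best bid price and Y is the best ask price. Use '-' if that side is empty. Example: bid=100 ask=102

Answer: bid=100 ask=-
bid=- ask=-
bid=- ask=97
bid=- ask=-
bid=- ask=95
bid=- ask=95
bid=98 ask=-
bid=98 ask=99

Derivation:
After op 1 [order #1] limit_buy(price=100, qty=3): fills=none; bids=[#1:3@100] asks=[-]
After op 2 cancel(order #1): fills=none; bids=[-] asks=[-]
After op 3 [order #2] limit_sell(price=97, qty=2): fills=none; bids=[-] asks=[#2:2@97]
After op 4 [order #3] market_buy(qty=5): fills=#3x#2:2@97; bids=[-] asks=[-]
After op 5 [order #4] limit_sell(price=95, qty=10): fills=none; bids=[-] asks=[#4:10@95]
After op 6 [order #5] market_buy(qty=4): fills=#5x#4:4@95; bids=[-] asks=[#4:6@95]
After op 7 [order #6] limit_buy(price=98, qty=7): fills=#6x#4:6@95; bids=[#6:1@98] asks=[-]
After op 8 [order #7] limit_sell(price=99, qty=8): fills=none; bids=[#6:1@98] asks=[#7:8@99]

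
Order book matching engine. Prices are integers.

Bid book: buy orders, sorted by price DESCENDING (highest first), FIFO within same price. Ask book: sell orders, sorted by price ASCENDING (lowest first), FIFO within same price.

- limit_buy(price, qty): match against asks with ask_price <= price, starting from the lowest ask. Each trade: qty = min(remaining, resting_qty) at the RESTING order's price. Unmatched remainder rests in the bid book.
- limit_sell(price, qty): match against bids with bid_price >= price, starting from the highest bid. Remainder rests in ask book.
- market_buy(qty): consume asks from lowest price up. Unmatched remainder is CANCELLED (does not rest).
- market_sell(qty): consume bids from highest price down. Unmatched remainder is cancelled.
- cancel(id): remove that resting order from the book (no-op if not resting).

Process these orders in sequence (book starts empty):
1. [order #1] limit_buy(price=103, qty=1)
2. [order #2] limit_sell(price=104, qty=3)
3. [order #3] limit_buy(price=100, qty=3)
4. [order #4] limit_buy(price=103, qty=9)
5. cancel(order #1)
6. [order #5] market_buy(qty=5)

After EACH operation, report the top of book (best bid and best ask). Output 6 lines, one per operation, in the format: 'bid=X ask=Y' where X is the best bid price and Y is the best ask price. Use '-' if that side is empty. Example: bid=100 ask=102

Answer: bid=103 ask=-
bid=103 ask=104
bid=103 ask=104
bid=103 ask=104
bid=103 ask=104
bid=103 ask=-

Derivation:
After op 1 [order #1] limit_buy(price=103, qty=1): fills=none; bids=[#1:1@103] asks=[-]
After op 2 [order #2] limit_sell(price=104, qty=3): fills=none; bids=[#1:1@103] asks=[#2:3@104]
After op 3 [order #3] limit_buy(price=100, qty=3): fills=none; bids=[#1:1@103 #3:3@100] asks=[#2:3@104]
After op 4 [order #4] limit_buy(price=103, qty=9): fills=none; bids=[#1:1@103 #4:9@103 #3:3@100] asks=[#2:3@104]
After op 5 cancel(order #1): fills=none; bids=[#4:9@103 #3:3@100] asks=[#2:3@104]
After op 6 [order #5] market_buy(qty=5): fills=#5x#2:3@104; bids=[#4:9@103 #3:3@100] asks=[-]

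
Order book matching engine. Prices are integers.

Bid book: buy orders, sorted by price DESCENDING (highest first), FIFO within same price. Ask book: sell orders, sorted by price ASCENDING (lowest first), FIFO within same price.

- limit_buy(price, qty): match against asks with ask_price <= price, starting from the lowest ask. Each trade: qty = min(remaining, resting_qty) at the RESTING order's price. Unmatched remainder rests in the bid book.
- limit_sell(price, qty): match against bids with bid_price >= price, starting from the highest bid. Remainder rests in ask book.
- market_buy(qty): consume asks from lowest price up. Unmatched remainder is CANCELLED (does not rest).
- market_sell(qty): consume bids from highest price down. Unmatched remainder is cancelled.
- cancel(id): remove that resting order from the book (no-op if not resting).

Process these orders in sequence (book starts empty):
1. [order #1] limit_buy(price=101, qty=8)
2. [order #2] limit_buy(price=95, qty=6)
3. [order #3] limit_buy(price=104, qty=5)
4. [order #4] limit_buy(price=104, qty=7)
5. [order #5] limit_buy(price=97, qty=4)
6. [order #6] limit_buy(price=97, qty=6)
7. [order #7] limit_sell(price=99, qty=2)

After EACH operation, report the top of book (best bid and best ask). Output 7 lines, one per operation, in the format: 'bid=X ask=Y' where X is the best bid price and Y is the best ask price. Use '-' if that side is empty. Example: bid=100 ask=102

Answer: bid=101 ask=-
bid=101 ask=-
bid=104 ask=-
bid=104 ask=-
bid=104 ask=-
bid=104 ask=-
bid=104 ask=-

Derivation:
After op 1 [order #1] limit_buy(price=101, qty=8): fills=none; bids=[#1:8@101] asks=[-]
After op 2 [order #2] limit_buy(price=95, qty=6): fills=none; bids=[#1:8@101 #2:6@95] asks=[-]
After op 3 [order #3] limit_buy(price=104, qty=5): fills=none; bids=[#3:5@104 #1:8@101 #2:6@95] asks=[-]
After op 4 [order #4] limit_buy(price=104, qty=7): fills=none; bids=[#3:5@104 #4:7@104 #1:8@101 #2:6@95] asks=[-]
After op 5 [order #5] limit_buy(price=97, qty=4): fills=none; bids=[#3:5@104 #4:7@104 #1:8@101 #5:4@97 #2:6@95] asks=[-]
After op 6 [order #6] limit_buy(price=97, qty=6): fills=none; bids=[#3:5@104 #4:7@104 #1:8@101 #5:4@97 #6:6@97 #2:6@95] asks=[-]
After op 7 [order #7] limit_sell(price=99, qty=2): fills=#3x#7:2@104; bids=[#3:3@104 #4:7@104 #1:8@101 #5:4@97 #6:6@97 #2:6@95] asks=[-]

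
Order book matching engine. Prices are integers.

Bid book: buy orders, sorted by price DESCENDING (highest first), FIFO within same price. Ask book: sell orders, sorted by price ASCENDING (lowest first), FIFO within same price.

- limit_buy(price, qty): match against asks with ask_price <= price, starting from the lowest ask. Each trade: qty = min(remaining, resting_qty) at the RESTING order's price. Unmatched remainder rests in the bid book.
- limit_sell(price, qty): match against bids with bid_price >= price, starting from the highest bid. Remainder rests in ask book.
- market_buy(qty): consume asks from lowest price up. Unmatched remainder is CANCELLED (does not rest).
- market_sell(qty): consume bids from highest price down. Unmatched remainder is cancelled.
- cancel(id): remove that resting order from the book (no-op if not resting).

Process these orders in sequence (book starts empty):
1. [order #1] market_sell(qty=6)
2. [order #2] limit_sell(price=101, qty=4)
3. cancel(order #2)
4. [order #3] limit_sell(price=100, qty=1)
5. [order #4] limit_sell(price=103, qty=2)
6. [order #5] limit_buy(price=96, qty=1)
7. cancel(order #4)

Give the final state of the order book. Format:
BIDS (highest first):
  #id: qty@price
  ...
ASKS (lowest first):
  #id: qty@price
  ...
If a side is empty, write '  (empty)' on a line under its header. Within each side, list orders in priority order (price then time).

After op 1 [order #1] market_sell(qty=6): fills=none; bids=[-] asks=[-]
After op 2 [order #2] limit_sell(price=101, qty=4): fills=none; bids=[-] asks=[#2:4@101]
After op 3 cancel(order #2): fills=none; bids=[-] asks=[-]
After op 4 [order #3] limit_sell(price=100, qty=1): fills=none; bids=[-] asks=[#3:1@100]
After op 5 [order #4] limit_sell(price=103, qty=2): fills=none; bids=[-] asks=[#3:1@100 #4:2@103]
After op 6 [order #5] limit_buy(price=96, qty=1): fills=none; bids=[#5:1@96] asks=[#3:1@100 #4:2@103]
After op 7 cancel(order #4): fills=none; bids=[#5:1@96] asks=[#3:1@100]

Answer: BIDS (highest first):
  #5: 1@96
ASKS (lowest first):
  #3: 1@100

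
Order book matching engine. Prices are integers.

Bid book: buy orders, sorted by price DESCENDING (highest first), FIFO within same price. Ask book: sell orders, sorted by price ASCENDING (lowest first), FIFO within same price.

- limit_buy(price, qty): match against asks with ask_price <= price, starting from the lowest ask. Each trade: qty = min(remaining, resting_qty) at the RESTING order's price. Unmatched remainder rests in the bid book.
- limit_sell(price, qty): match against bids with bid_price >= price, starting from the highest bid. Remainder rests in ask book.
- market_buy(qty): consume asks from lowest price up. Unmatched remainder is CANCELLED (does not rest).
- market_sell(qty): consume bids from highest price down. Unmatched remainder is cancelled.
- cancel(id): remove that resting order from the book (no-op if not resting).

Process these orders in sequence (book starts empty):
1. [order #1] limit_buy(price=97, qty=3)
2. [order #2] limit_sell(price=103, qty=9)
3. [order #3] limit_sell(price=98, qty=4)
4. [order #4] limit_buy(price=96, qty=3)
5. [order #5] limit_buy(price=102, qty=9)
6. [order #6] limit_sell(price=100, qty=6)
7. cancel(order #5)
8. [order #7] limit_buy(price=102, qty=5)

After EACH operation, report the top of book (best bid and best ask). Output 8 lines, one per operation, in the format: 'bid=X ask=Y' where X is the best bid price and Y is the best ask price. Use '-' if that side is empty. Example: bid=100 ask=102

After op 1 [order #1] limit_buy(price=97, qty=3): fills=none; bids=[#1:3@97] asks=[-]
After op 2 [order #2] limit_sell(price=103, qty=9): fills=none; bids=[#1:3@97] asks=[#2:9@103]
After op 3 [order #3] limit_sell(price=98, qty=4): fills=none; bids=[#1:3@97] asks=[#3:4@98 #2:9@103]
After op 4 [order #4] limit_buy(price=96, qty=3): fills=none; bids=[#1:3@97 #4:3@96] asks=[#3:4@98 #2:9@103]
After op 5 [order #5] limit_buy(price=102, qty=9): fills=#5x#3:4@98; bids=[#5:5@102 #1:3@97 #4:3@96] asks=[#2:9@103]
After op 6 [order #6] limit_sell(price=100, qty=6): fills=#5x#6:5@102; bids=[#1:3@97 #4:3@96] asks=[#6:1@100 #2:9@103]
After op 7 cancel(order #5): fills=none; bids=[#1:3@97 #4:3@96] asks=[#6:1@100 #2:9@103]
After op 8 [order #7] limit_buy(price=102, qty=5): fills=#7x#6:1@100; bids=[#7:4@102 #1:3@97 #4:3@96] asks=[#2:9@103]

Answer: bid=97 ask=-
bid=97 ask=103
bid=97 ask=98
bid=97 ask=98
bid=102 ask=103
bid=97 ask=100
bid=97 ask=100
bid=102 ask=103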